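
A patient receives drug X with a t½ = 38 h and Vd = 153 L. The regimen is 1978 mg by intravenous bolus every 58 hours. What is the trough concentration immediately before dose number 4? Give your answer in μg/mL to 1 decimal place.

f = (1/2)^(τ/t½) = (1/2)^(58/38) ≈ 0.3472.
C₀ = D/Vd = 1978/153 ≈ 12.928 μg/mL.
Before the 4th dose, 3 doses have been given. Superposition: Cmin = C₀·(f + f² + … + f^3).
≈ 12.928 × (0.3472 + 0.1205 + 0.0419) ≈ 12.928 × 0.5096 ≈ 6.588 μg/mL.

6.6 μg/mL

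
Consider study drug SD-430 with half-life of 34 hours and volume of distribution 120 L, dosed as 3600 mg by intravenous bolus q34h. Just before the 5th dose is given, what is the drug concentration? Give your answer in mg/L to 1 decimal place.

28.1 mg/L

f = (1/2)^(τ/t½) = (1/2)^(34/34) ≈ 0.5000.
C₀ = D/Vd = 3600/120 ≈ 30.000 mg/L.
Before the 5th dose, 4 doses have been given. Superposition: Cmin = C₀·(f + f² + … + f^4).
≈ 30.000 × (0.5000 + 0.2500 + 0.1250 + 0.0625) ≈ 30.000 × 0.9375 ≈ 28.125 mg/L.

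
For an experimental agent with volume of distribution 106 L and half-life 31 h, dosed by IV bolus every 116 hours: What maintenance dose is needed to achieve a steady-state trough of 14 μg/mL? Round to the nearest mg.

τ/t½ = 116/31 ≈ 3.7419, so f = (1/2)^(116/31) ≈ 0.074742.
Cmin,ss = (D/Vd)·f/(1−f), so D = Cmin,ss·Vd·(1−f)/f.
D = 14 × 106 × (1−f)/f ≈ 14 × 106 × 12.37936 ≈ 18370.97 mg.

18371 mg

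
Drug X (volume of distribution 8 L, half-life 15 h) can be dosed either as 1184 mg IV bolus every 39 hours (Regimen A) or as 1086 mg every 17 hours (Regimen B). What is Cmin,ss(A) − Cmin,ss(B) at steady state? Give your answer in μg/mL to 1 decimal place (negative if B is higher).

Regimen A: f = (1/2)^(39/15) ≈ 0.1649; Cmin,ss = (1184/8)·f/(1−f) ≈ 29.224 μg/mL.
Regimen B: f = (1/2)^(17/15) ≈ 0.4559; Cmin,ss = (1086/8)·f/(1−f) ≈ 113.745 μg/mL.
Difference ≈ 29.224 − 113.745 ≈ -84.521 μg/mL.

-84.5 μg/mL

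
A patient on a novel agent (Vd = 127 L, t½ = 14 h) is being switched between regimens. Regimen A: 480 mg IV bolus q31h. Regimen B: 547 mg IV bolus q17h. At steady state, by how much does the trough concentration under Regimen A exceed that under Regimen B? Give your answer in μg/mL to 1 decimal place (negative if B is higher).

-2.2 μg/mL

Regimen A: f = (1/2)^(31/14) ≈ 0.2155; Cmin,ss = (480/127)·f/(1−f) ≈ 1.038 μg/mL.
Regimen B: f = (1/2)^(17/14) ≈ 0.4310; Cmin,ss = (547/127)·f/(1−f) ≈ 3.262 μg/mL.
Difference ≈ 1.038 − 3.262 ≈ -2.224 μg/mL.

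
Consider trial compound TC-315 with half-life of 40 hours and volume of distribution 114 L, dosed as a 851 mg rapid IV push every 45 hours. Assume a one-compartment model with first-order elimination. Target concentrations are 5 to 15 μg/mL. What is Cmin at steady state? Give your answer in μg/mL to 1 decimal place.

6.3 μg/mL

Over one 45-h interval, 45/40 ≈ 1.125 half-lives elapse, leaving f ≈ 0.4585 of each dose.
At steady state, accumulation factor R = 1/(1 − e^(−kτ)) ≈ 1.8467.
Single-dose peak C₀ = D/Vd = 851/114 ≈ 7.465 μg/mL.
Steady-state peak Cmax,ss = C₀·R ≈ 7.465 × 1.8467 ≈ 13.786 μg/mL.
One interval later, Cmin,ss = Cmax,ss·e^(−kτ) ≈ 13.786 × 0.4585 ≈ 6.321 μg/mL.
Trough 6.3 μg/mL vs MEC 5 μg/mL: adequate.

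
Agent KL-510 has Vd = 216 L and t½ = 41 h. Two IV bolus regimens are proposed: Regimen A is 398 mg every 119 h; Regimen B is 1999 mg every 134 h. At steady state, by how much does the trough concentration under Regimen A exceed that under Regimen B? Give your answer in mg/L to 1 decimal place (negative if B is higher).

-0.8 mg/L

Regimen A: f = (1/2)^(119/41) ≈ 0.1337; Cmin,ss = (398/216)·f/(1−f) ≈ 0.284 mg/L.
Regimen B: f = (1/2)^(134/41) ≈ 0.1038; Cmin,ss = (1999/216)·f/(1−f) ≈ 1.072 mg/L.
Difference ≈ 0.284 − 1.072 ≈ -0.788 mg/L.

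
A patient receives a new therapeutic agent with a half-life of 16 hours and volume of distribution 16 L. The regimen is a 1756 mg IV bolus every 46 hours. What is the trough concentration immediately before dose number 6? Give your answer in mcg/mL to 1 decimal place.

17.3 mcg/mL

f = (1/2)^(τ/t½) = (1/2)^(46/16) ≈ 0.1363.
C₀ = D/Vd = 1756/16 ≈ 109.750 mcg/mL.
Before the 6th dose, 5 doses have been given. Superposition: Cmin = C₀·(f + f² + … + f^5).
≈ 109.750 × (0.1363 + 0.0186 + 0.0025 + 0.0003 + 0.0000) ≈ 109.750 × 0.1577 ≈ 17.308 mcg/mL.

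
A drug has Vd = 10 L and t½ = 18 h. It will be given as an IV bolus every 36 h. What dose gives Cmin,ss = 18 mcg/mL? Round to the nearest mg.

τ/t½ = 36/18 ≈ 2, so f = (1/2)^(36/18) ≈ 0.250000.
Cmin,ss = (D/Vd)·f/(1−f), so D = Cmin,ss·Vd·(1−f)/f.
D = 18 × 10 × (1−f)/f ≈ 18 × 10 × 3.00000 ≈ 540.00 mg.

540 mg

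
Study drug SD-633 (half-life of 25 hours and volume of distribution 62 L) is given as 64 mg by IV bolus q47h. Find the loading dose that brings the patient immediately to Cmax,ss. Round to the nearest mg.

88 mg

f = (1/2)^(47/25) ≈ 0.271684; accumulation ratio R = 1/(1−f) ≈ 1.37303.
Loading dose to hit Cmax,ss on first dose: D_load = D_maint·R ≈ 64 × 1.37303 ≈ 87.87 mg.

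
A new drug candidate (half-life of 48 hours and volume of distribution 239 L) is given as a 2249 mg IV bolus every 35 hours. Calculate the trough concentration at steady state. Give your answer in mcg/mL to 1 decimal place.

14.3 mcg/mL

Over one 35-h interval, 35/48 ≈ 0.72917 half-lives elapse, leaving f ≈ 0.6033 of each dose.
Each bolus raises the concentration by D/Vd = 2249/239 ≈ 9.410 mcg/mL.
Steady-state trough Cmin,ss = C₀·f/(1−f) ≈ 9.410 × 0.6033/0.3967 ≈ 14.311 mcg/mL.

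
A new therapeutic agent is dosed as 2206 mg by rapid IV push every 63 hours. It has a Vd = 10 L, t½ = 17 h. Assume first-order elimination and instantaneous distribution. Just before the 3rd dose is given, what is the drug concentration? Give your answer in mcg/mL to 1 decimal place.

f = (1/2)^(τ/t½) = (1/2)^(63/17) ≈ 0.0766.
C₀ = D/Vd = 2206/10 ≈ 220.600 mcg/mL.
Before the 3rd dose, 2 doses have been given. Superposition: Cmin = C₀·(f + f²).
≈ 220.600 × (0.0766 + 0.0059) ≈ 220.600 × 0.0825 ≈ 18.200 mcg/mL.

18.2 mcg/mL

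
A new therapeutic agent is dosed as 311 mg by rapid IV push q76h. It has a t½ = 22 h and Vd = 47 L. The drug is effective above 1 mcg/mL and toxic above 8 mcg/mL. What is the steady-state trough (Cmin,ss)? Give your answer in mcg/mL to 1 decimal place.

k = ln2/t½ = ln2/22 ≈ 0.031507 h⁻¹; fraction remaining f = e^(−kτ) = e^(−0.031507×76) ≈ 0.0912.
Accumulation ratio R = 1/(1 − f) ≈ 1/0.9088 ≈ 1.1004.
Single-dose peak C₀ = D/Vd = 311/47 ≈ 6.617 mcg/mL.
Steady-state peak Cmax,ss = C₀·R ≈ 6.617 × 1.1004 ≈ 7.281 mcg/mL.
Steady-state trough Cmin,ss = Cmax,ss·f ≈ 7.281 × 0.0912 ≈ 0.664 mcg/mL.
Trough 0.7 mcg/mL vs MEC 1 mcg/mL: subtherapeutic.

0.7 mcg/mL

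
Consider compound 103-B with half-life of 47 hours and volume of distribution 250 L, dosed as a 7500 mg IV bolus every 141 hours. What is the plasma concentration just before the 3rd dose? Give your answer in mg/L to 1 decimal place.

f = (1/2)^(τ/t½) = (1/2)^(141/47) ≈ 0.1250.
C₀ = D/Vd = 7500/250 ≈ 30.000 mg/L.
Before the 3rd dose, 2 doses have been given. Superposition: Cmin = C₀·(f + f²).
≈ 30.000 × (0.1250 + 0.0156) ≈ 30.000 × 0.1406 ≈ 4.218 mg/L.

4.2 mg/L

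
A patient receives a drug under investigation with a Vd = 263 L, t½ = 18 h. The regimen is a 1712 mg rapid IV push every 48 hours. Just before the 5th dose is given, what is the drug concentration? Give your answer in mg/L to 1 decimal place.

f = (1/2)^(τ/t½) = (1/2)^(48/18) ≈ 0.1575.
C₀ = D/Vd = 1712/263 ≈ 6.510 mg/L.
Before the 5th dose, 4 doses have been given. Superposition: Cmin = C₀·(f + f² + … + f^4).
≈ 6.510 × (0.1575 + 0.0248 + 0.0039 + 0.0006) ≈ 6.510 × 0.1868 ≈ 1.216 mg/L.

1.2 mg/L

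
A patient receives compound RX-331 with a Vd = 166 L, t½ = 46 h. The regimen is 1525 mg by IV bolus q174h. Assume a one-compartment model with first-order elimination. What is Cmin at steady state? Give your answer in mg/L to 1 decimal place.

k = ln2/t½ = ln2/46 ≈ 0.015068 h⁻¹; fraction remaining f = e^(−kτ) = e^(−0.015068×174) ≈ 0.0727.
Accumulation ratio R = 1/(1 − f) ≈ 1/0.9273 ≈ 1.0784.
Single-dose peak C₀ = D/Vd = 1525/166 ≈ 9.187 mg/L.
Steady-state peak Cmax,ss = C₀·R ≈ 9.187 × 1.0784 ≈ 9.907 mg/L.
Steady-state trough Cmin,ss = Cmax,ss·f ≈ 9.907 × 0.0727 ≈ 0.720 mg/L.

0.7 mg/L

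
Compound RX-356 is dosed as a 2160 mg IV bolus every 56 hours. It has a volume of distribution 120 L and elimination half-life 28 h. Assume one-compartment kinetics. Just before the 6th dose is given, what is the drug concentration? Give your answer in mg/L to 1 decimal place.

f = (1/2)^(τ/t½) = (1/2)^(56/28) ≈ 0.2500.
C₀ = D/Vd = 2160/120 ≈ 18.000 mg/L.
Before the 6th dose, 5 doses have been given. Superposition: Cmin = C₀·(f + f² + … + f^5).
≈ 18.000 × (0.2500 + 0.0625 + 0.0156 + 0.0039 + 0.0010) ≈ 18.000 × 0.3330 ≈ 5.994 mg/L.

6.0 mg/L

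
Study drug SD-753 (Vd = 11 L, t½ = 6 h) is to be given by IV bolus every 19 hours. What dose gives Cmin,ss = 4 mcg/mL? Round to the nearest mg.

351 mg

τ/t½ = 19/6 ≈ 3.1667, so f = (1/2)^(19/6) ≈ 0.111362.
Cmin,ss = (D/Vd)·f/(1−f), so D = Cmin,ss·Vd·(1−f)/f.
D = 4 × 11 × (1−f)/f ≈ 4 × 11 × 7.97972 ≈ 351.11 mg.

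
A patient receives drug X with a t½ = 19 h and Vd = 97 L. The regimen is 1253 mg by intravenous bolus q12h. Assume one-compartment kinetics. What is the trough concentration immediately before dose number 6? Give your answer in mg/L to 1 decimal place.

f = (1/2)^(τ/t½) = (1/2)^(12/19) ≈ 0.6455.
C₀ = D/Vd = 1253/97 ≈ 12.918 mg/L.
Before the 6th dose, 5 doses have been given. Superposition: Cmin = C₀·(f + f² + … + f^5).
≈ 12.918 × (0.6455 + 0.4167 + 0.2690 + 0.1736 + 0.1121) ≈ 12.918 × 1.6169 ≈ 20.887 mg/L.

20.9 mg/L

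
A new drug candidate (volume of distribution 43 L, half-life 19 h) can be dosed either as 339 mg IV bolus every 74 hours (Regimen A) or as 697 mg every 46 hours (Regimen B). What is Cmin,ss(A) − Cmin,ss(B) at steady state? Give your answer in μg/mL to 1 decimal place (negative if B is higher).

Regimen A: f = (1/2)^(74/19) ≈ 0.0672; Cmin,ss = (339/43)·f/(1−f) ≈ 0.568 μg/mL.
Regimen B: f = (1/2)^(46/19) ≈ 0.1867; Cmin,ss = (697/43)·f/(1−f) ≈ 3.721 μg/mL.
Difference ≈ 0.568 − 3.721 ≈ -3.153 μg/mL.

-3.2 μg/mL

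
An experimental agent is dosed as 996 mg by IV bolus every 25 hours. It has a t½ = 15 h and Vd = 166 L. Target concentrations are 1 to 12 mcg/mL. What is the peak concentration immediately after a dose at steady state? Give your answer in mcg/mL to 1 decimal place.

8.8 mcg/mL

Over one 25-h interval, 25/15 ≈ 1.6667 half-lives elapse, leaving f ≈ 0.3150 of each dose.
Accumulation ratio R = 1/(1 − f) ≈ 1/0.6850 ≈ 1.4599.
Single-dose peak C₀ = D/Vd = 996/166 ≈ 6.000 mcg/mL.
Steady-state peak Cmax,ss = C₀·R ≈ 6.000 × 1.4599 ≈ 8.759 mcg/mL.
Peak 8.8 mcg/mL vs MTC 12 mcg/mL: below toxic threshold.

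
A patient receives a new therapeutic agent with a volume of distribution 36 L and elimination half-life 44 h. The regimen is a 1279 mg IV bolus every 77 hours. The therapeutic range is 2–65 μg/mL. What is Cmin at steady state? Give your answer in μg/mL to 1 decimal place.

k = ln2/t½ = ln2/44 ≈ 0.015753 h⁻¹; fraction remaining f = e^(−kτ) = e^(−0.015753×77) ≈ 0.2973.
Each bolus raises the concentration by D/Vd = 1279/36 ≈ 35.528 μg/mL.
Steady-state trough Cmin,ss = C₀·f/(1−f) ≈ 35.528 × 0.2973/0.7027 ≈ 15.031 μg/mL.
Trough 15.0 μg/mL vs MEC 2 μg/mL: adequate.

15.0 μg/mL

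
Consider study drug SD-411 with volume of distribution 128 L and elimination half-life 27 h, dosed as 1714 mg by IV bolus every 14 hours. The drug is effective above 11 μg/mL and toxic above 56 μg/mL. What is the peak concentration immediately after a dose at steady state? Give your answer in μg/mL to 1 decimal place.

44.4 μg/mL

τ/t½ = 14/27 ≈ 0.51852, so fraction remaining f = (1/2)^(14/27) ≈ 0.6981.
Accumulation ratio R = 1/(1 − f) ≈ 1/0.3019 ≈ 3.3124.
Single-dose peak C₀ = D/Vd = 1714/128 ≈ 13.391 μg/mL.
Steady-state peak Cmax,ss = C₀·R ≈ 13.391 × 3.3124 ≈ 44.356 μg/mL.
Peak 44.4 μg/mL vs MTC 56 μg/mL: below toxic threshold.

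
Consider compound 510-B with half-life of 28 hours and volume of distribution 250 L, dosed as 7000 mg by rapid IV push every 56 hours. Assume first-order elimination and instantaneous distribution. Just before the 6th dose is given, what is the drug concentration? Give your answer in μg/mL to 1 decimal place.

9.3 μg/mL

f = (1/2)^(τ/t½) = (1/2)^(56/28) ≈ 0.2500.
C₀ = D/Vd = 7000/250 ≈ 28.000 μg/mL.
Before the 6th dose, 5 doses have been given. Superposition: Cmin = C₀·(f + f² + … + f^5).
≈ 28.000 × (0.2500 + 0.0625 + 0.0156 + 0.0039 + 0.0010) ≈ 28.000 × 0.3330 ≈ 9.324 μg/mL.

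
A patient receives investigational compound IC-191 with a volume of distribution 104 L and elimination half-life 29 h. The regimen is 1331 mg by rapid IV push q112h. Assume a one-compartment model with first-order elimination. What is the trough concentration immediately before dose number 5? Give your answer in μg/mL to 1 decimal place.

0.9 μg/mL

f = (1/2)^(τ/t½) = (1/2)^(112/29) ≈ 0.0688.
C₀ = D/Vd = 1331/104 ≈ 12.798 μg/mL.
Before the 5th dose, 4 doses have been given. Superposition: Cmin = C₀·(f + f² + … + f^4).
≈ 12.798 × (0.0688 + 0.0047 + 0.0003 + 0.0000) ≈ 12.798 × 0.0738 ≈ 0.944 μg/mL.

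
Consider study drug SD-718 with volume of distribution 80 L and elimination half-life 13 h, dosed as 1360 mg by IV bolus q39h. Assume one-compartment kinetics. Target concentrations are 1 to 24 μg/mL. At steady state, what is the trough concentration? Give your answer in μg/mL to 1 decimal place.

τ = 39 h = 3 half-lives, so f = (1/2)^3 = 0.125.
Accumulation ratio R = 1/(1 − f) = 1/0.875 = 8/7.
Single-dose peak C₀ = D/Vd = 1360/80 = 17 μg/mL.
Steady-state peak Cmax,ss = C₀·R = 17 × 8/7 ≈ 19.429 μg/mL.
Steady-state trough Cmin,ss = Cmax,ss·f ≈ 19.429 × 0.125 ≈ 2.429 μg/mL.
Trough 2.4 μg/mL vs MEC 1 μg/mL: adequate.

2.4 μg/mL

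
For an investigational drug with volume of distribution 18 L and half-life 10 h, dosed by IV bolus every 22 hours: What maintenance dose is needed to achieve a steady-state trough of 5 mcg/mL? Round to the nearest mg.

324 mg

τ/t½ = 22/10 ≈ 2.2, so f = (1/2)^(22/10) ≈ 0.217638.
Cmin,ss = (D/Vd)·f/(1−f), so D = Cmin,ss·Vd·(1−f)/f.
D = 5 × 18 × (1−f)/f ≈ 5 × 18 × 3.59479 ≈ 323.53 mg.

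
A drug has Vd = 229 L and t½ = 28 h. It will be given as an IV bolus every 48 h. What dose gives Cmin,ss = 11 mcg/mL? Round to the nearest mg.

5747 mg

τ/t½ = 48/28 ≈ 1.7143, so f = (1/2)^(48/28) ≈ 0.304753.
Cmin,ss = (D/Vd)·f/(1−f), so D = Cmin,ss·Vd·(1−f)/f.
D = 11 × 229 × (1−f)/f ≈ 11 × 229 × 2.28135 ≈ 5746.72 mg.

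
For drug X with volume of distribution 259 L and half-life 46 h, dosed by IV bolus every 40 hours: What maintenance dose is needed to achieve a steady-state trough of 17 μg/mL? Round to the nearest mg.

3642 mg

τ/t½ = 40/46 ≈ 0.86957, so f = (1/2)^(40/46) ≈ 0.547312.
Cmin,ss = (D/Vd)·f/(1−f), so D = Cmin,ss·Vd·(1−f)/f.
D = 17 × 259 × (1−f)/f ≈ 17 × 259 × 0.82711 ≈ 3641.77 mg.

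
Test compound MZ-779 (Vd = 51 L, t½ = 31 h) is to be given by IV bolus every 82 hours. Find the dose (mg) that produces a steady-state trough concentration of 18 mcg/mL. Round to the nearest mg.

τ/t½ = 82/31 ≈ 2.6452, so f = (1/2)^(82/31) ≈ 0.159855.
Cmin,ss = (D/Vd)·f/(1−f), so D = Cmin,ss·Vd·(1−f)/f.
D = 18 × 51 × (1−f)/f ≈ 18 × 51 × 5.25567 ≈ 4824.71 mg.

4825 mg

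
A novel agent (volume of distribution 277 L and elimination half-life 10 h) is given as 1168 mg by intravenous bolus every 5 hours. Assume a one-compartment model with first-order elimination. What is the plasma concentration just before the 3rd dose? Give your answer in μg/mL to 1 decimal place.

f = (1/2)^(τ/t½) = (1/2)^(5/10) ≈ 0.7071.
C₀ = D/Vd = 1168/277 ≈ 4.217 μg/mL.
Before the 3rd dose, 2 doses have been given. Superposition: Cmin = C₀·(f + f²).
≈ 4.217 × (0.7071 + 0.5000) ≈ 4.217 × 1.2071 ≈ 5.090 μg/mL.

5.1 μg/mL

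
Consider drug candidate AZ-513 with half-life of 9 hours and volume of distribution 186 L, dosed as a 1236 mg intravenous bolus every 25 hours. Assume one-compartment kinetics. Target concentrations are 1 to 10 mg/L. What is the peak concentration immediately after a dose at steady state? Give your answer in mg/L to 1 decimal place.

7.8 mg/L

k = ln2/t½ = ln2/9 ≈ 0.077016 h⁻¹; fraction remaining f = e^(−kτ) = e^(−0.077016×25) ≈ 0.1458.
At steady state, accumulation factor R = 1/(1 − e^(−kτ)) ≈ 1.1707.
Each bolus raises the concentration by D/Vd = 1236/186 ≈ 6.645 mg/L.
Cmax,ss = C₀/(1 − f) ≈ 6.645/0.8542 ≈ 7.779 mg/L.
Peak 7.8 mg/L vs MTC 10 mg/L: below toxic threshold.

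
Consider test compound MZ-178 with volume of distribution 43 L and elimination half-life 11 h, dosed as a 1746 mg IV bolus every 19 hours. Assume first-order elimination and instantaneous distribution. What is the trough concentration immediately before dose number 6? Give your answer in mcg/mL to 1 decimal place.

f = (1/2)^(τ/t½) = (1/2)^(19/11) ≈ 0.3020.
C₀ = D/Vd = 1746/43 ≈ 40.605 mcg/mL.
Before the 6th dose, 5 doses have been given. Superposition: Cmin = C₀·(f + f² + … + f^5).
≈ 40.605 × (0.3020 + 0.0912 + 0.0275 + 0.0083 + 0.0025) ≈ 40.605 × 0.4315 ≈ 17.521 mcg/mL.

17.5 mcg/mL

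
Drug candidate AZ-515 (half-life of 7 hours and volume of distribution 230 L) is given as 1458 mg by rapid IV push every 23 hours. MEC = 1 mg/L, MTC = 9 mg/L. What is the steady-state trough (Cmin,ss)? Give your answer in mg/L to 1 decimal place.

Over one 23-h interval, 23/7 ≈ 3.2857 half-lives elapse, leaving f ≈ 0.1025 of each dose.
Each bolus raises the concentration by D/Vd = 1458/230 ≈ 6.339 mg/L.
Steady-state trough Cmin,ss = C₀·f/(1−f) ≈ 6.339 × 0.1025/0.8975 ≈ 0.724 mg/L.
Trough 0.7 mg/L vs MEC 1 mg/L: subtherapeutic.

0.7 mg/L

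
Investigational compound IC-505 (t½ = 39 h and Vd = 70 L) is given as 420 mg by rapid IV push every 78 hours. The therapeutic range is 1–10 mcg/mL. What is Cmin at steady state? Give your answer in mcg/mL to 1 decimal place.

2.0 mcg/mL

The dosing interval is 2 half-lives, so f = 2^(−2) = 0.25.
At steady state, R = 1/(1 − 0.25) = 4/3.
Single-dose peak C₀ = D/Vd = 420/70 = 6 mcg/mL.
Steady-state peak Cmax,ss = C₀·R = 6 × 4/3 ≈ 8.000 mcg/mL.
Steady-state trough Cmin,ss = Cmax,ss·f ≈ 8.000 × 0.25 ≈ 2.000 mcg/mL.
Trough 2.0 mcg/mL vs MEC 1 mcg/mL: adequate.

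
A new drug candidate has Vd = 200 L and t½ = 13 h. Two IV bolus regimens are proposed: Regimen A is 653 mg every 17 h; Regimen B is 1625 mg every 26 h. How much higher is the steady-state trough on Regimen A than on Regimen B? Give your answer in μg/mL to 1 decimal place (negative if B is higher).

Regimen A: f = (1/2)^(17/13) ≈ 0.4040; Cmin,ss = (653/200)·f/(1−f) ≈ 2.213 μg/mL.
Regimen B: f = (1/2)^(26/13) ≈ 0.2500; Cmin,ss = (1625/200)·f/(1−f) ≈ 2.708 μg/mL.
Difference ≈ 2.213 − 2.708 ≈ -0.495 μg/mL.

-0.5 μg/mL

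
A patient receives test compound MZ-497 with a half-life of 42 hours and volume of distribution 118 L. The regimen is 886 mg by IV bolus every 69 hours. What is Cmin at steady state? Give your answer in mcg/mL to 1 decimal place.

3.5 mcg/mL

Over one 69-h interval, 69/42 ≈ 1.6429 half-lives elapse, leaving f ≈ 0.3202 of each dose.
Accumulation ratio R = 1/(1 − f) ≈ 1/0.6798 ≈ 1.4710.
Single-dose peak C₀ = D/Vd = 886/118 ≈ 7.508 mcg/mL.
Steady-state peak Cmax,ss = C₀·R ≈ 7.508 × 1.4710 ≈ 11.044 mcg/mL.
Steady-state trough Cmin,ss = Cmax,ss·f ≈ 11.044 × 0.3202 ≈ 3.536 mcg/mL.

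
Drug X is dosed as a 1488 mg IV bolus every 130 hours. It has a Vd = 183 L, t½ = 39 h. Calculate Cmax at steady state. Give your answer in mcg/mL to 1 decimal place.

9.0 mcg/mL

k = ln2/t½ = ln2/39 ≈ 0.017773 h⁻¹; fraction remaining f = e^(−kτ) = e^(−0.017773×130) ≈ 0.0992.
At steady state, accumulation factor R = 1/(1 − e^(−kτ)) ≈ 1.1101.
Each bolus raises the concentration by D/Vd = 1488/183 ≈ 8.131 mcg/mL.
Steady-state peak Cmax,ss = C₀·R ≈ 8.131 × 1.1101 ≈ 9.026 mcg/mL.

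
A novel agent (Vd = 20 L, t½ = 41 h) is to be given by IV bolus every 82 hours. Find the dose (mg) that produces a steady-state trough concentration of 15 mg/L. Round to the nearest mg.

τ/t½ = 82/41 ≈ 2, so f = (1/2)^(82/41) ≈ 0.250000.
Cmin,ss = (D/Vd)·f/(1−f), so D = Cmin,ss·Vd·(1−f)/f.
D = 15 × 20 × (1−f)/f ≈ 15 × 20 × 3.00000 ≈ 900.00 mg.

900 mg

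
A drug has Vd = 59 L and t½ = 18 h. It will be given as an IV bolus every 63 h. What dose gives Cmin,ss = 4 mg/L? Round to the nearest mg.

τ/t½ = 63/18 ≈ 3.5, so f = (1/2)^(63/18) ≈ 0.088388.
Cmin,ss = (D/Vd)·f/(1−f), so D = Cmin,ss·Vd·(1−f)/f.
D = 4 × 59 × (1−f)/f ≈ 4 × 59 × 10.31375 ≈ 2434.05 mg.

2434 mg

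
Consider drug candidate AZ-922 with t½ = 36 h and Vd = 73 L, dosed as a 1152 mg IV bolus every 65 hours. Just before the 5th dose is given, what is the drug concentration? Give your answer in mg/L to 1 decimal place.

f = (1/2)^(τ/t½) = (1/2)^(65/36) ≈ 0.2861.
C₀ = D/Vd = 1152/73 ≈ 15.781 mg/L.
Before the 5th dose, 4 doses have been given. Superposition: Cmin = C₀·(f + f² + … + f^4).
≈ 15.781 × (0.2861 + 0.0819 + 0.0234 + 0.0067) ≈ 15.781 × 0.3981 ≈ 6.282 mg/L.

6.3 mg/L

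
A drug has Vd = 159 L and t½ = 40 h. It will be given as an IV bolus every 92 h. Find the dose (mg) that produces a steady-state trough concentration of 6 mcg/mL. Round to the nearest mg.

3744 mg

τ/t½ = 92/40 ≈ 2.3, so f = (1/2)^(92/40) ≈ 0.203063.
Cmin,ss = (D/Vd)·f/(1−f), so D = Cmin,ss·Vd·(1−f)/f.
D = 6 × 159 × (1−f)/f ≈ 6 × 159 × 3.92458 ≈ 3744.05 mg.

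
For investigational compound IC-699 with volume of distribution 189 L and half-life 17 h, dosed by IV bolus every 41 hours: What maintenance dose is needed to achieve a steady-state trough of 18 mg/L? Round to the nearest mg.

14701 mg

τ/t½ = 41/17 ≈ 2.4118, so f = (1/2)^(41/17) ≈ 0.187926.
Cmin,ss = (D/Vd)·f/(1−f), so D = Cmin,ss·Vd·(1−f)/f.
D = 18 × 189 × (1−f)/f ≈ 18 × 189 × 4.32124 ≈ 14700.86 mg.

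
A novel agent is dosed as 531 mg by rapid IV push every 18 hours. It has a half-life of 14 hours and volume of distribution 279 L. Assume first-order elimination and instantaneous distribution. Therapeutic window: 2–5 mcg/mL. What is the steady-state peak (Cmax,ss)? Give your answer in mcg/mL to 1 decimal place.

τ/t½ = 18/14 ≈ 1.2857, so fraction remaining f = (1/2)^(18/14) ≈ 0.4102.
Accumulation ratio R = 1/(1 − f) ≈ 1/0.5898 ≈ 1.6955.
Each bolus raises the concentration by D/Vd = 531/279 ≈ 1.903 mcg/mL.
Steady-state peak Cmax,ss = C₀·R ≈ 1.903 × 1.6955 ≈ 3.227 mcg/mL.
Peak 3.2 mcg/mL vs MTC 5 mcg/mL: below toxic threshold.

3.2 mcg/mL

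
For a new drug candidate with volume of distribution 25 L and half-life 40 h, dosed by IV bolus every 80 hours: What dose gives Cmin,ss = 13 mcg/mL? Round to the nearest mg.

τ/t½ = 80/40 ≈ 2, so f = (1/2)^(80/40) ≈ 0.250000.
Cmin,ss = (D/Vd)·f/(1−f), so D = Cmin,ss·Vd·(1−f)/f.
D = 13 × 25 × (1−f)/f ≈ 13 × 25 × 3.00000 ≈ 975.00 mg.

975 mg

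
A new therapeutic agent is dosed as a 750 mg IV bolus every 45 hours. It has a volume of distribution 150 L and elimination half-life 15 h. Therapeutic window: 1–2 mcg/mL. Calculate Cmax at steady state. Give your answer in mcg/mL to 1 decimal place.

The dosing interval is 3 half-lives, so f = 2^(−3) = 0.125.
Accumulation ratio R = 1/(1 − f) = 1/0.875 = 8/7.
Single-dose peak C₀ = D/Vd = 750/150 = 5 mcg/mL.
Steady-state peak Cmax,ss = C₀·R = 5 × 8/7 ≈ 5.714 mcg/mL.
Peak 5.7 mcg/mL vs MTC 2 mcg/mL: exceeds toxic threshold.

5.7 mcg/mL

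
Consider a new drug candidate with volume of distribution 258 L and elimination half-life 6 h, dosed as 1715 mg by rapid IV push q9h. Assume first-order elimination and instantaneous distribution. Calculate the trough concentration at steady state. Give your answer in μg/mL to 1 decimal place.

τ/t½ = 9/6 ≈ 1.5, so fraction remaining f = (1/2)^(9/6) ≈ 0.3536.
Accumulation ratio R = 1/(1 − f) ≈ 1/0.6464 ≈ 1.5470.
Each bolus raises the concentration by D/Vd = 1715/258 ≈ 6.647 μg/mL.
Steady-state peak Cmax,ss = C₀·R ≈ 6.647 × 1.5470 ≈ 10.283 μg/mL.
One interval later, Cmin,ss = Cmax,ss·e^(−kτ) ≈ 10.283 × 0.3536 ≈ 3.636 μg/mL.

3.6 μg/mL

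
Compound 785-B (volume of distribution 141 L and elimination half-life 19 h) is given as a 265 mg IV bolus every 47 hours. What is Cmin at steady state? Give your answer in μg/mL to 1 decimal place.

0.4 μg/mL

k = ln2/t½ = ln2/19 ≈ 0.036481 h⁻¹; fraction remaining f = e^(−kτ) = e^(−0.036481×47) ≈ 0.1800.
At steady state, accumulation factor R = 1/(1 − e^(−kτ)) ≈ 1.2195.
Single-dose peak C₀ = D/Vd = 265/141 ≈ 1.879 μg/mL.
Cmax,ss = C₀/(1 − f) ≈ 1.879/0.8200 ≈ 2.291 μg/mL.
Steady-state trough Cmin,ss = Cmax,ss·f ≈ 2.291 × 0.1800 ≈ 0.412 μg/mL.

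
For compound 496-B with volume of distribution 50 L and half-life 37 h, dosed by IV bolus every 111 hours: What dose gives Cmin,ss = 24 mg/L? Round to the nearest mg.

8400 mg

τ/t½ = 111/37 ≈ 3, so f = (1/2)^(111/37) ≈ 0.125000.
Cmin,ss = (D/Vd)·f/(1−f), so D = Cmin,ss·Vd·(1−f)/f.
D = 24 × 50 × (1−f)/f ≈ 24 × 50 × 7.00000 ≈ 8400.00 mg.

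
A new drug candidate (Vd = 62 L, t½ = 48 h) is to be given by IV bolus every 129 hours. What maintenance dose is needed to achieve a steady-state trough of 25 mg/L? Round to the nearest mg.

8435 mg

τ/t½ = 129/48 ≈ 2.6875, so f = (1/2)^(129/48) ≈ 0.155232.
Cmin,ss = (D/Vd)·f/(1−f), so D = Cmin,ss·Vd·(1−f)/f.
D = 25 × 62 × (1−f)/f ≈ 25 × 62 × 5.44197 ≈ 8435.05 mg.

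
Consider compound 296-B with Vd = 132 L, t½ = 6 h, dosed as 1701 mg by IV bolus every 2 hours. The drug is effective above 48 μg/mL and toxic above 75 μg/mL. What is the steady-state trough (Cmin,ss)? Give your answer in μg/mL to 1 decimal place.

49.6 μg/mL

k = ln2/t½ = ln2/6 ≈ 0.115525 h⁻¹; fraction remaining f = e^(−kτ) = e^(−0.115525×2) ≈ 0.7937.
Single-dose peak C₀ = D/Vd = 1701/132 ≈ 12.886 μg/mL.
Steady-state trough Cmin,ss = C₀·f/(1−f) ≈ 12.886 × 0.7937/0.2063 ≈ 49.576 μg/mL.
Trough 49.6 μg/mL vs MEC 48 μg/mL: adequate.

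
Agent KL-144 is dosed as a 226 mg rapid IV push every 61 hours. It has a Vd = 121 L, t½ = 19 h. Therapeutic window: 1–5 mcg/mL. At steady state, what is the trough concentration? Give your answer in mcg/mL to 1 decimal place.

0.2 mcg/mL

k = ln2/t½ = ln2/19 ≈ 0.036481 h⁻¹; fraction remaining f = e^(−kτ) = e^(−0.036481×61) ≈ 0.1080.
Single-dose peak C₀ = D/Vd = 226/121 ≈ 1.868 mcg/mL.
Steady-state trough Cmin,ss = C₀·f/(1−f) ≈ 1.868 × 0.1080/0.8920 ≈ 0.226 mcg/mL.
Trough 0.2 mcg/mL vs MEC 1 mcg/mL: subtherapeutic.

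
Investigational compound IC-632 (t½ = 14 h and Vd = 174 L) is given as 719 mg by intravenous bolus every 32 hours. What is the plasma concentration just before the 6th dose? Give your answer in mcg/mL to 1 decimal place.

1.1 mcg/mL

f = (1/2)^(τ/t½) = (1/2)^(32/14) ≈ 0.2051.
C₀ = D/Vd = 719/174 ≈ 4.132 mcg/mL.
Before the 6th dose, 5 doses have been given. Superposition: Cmin = C₀·(f + f² + … + f^5).
≈ 4.132 × (0.2051 + 0.0421 + 0.0086 + 0.0018 + 0.0004) ≈ 4.132 × 0.2580 ≈ 1.066 mcg/mL.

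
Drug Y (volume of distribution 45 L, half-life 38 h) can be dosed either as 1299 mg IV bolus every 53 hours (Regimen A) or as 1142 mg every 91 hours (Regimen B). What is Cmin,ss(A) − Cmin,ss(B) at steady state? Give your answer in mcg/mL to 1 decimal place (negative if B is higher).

Regimen A: f = (1/2)^(53/38) ≈ 0.3803; Cmin,ss = (1299/45)·f/(1−f) ≈ 17.715 mcg/mL.
Regimen B: f = (1/2)^(91/38) ≈ 0.1902; Cmin,ss = (1142/45)·f/(1−f) ≈ 5.961 mcg/mL.
Difference ≈ 17.715 − 5.961 ≈ 11.754 mcg/mL.

11.8 mcg/mL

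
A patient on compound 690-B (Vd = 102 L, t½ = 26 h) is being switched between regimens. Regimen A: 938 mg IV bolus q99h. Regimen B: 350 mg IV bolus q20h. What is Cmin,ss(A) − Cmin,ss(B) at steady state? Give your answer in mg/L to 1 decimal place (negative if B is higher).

-4.2 mg/L

Regimen A: f = (1/2)^(99/26) ≈ 0.0714; Cmin,ss = (938/102)·f/(1−f) ≈ 0.707 mg/L.
Regimen B: f = (1/2)^(20/26) ≈ 0.5867; Cmin,ss = (350/102)·f/(1−f) ≈ 4.871 mg/L.
Difference ≈ 0.707 − 4.871 ≈ -4.164 mg/L.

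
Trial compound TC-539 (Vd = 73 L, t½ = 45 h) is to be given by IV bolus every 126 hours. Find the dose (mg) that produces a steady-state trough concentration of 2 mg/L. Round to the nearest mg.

871 mg

τ/t½ = 126/45 ≈ 2.8, so f = (1/2)^(126/45) ≈ 0.143587.
Cmin,ss = (D/Vd)·f/(1−f), so D = Cmin,ss·Vd·(1−f)/f.
D = 2 × 73 × (1−f)/f ≈ 2 × 73 × 5.96442 ≈ 870.81 mg.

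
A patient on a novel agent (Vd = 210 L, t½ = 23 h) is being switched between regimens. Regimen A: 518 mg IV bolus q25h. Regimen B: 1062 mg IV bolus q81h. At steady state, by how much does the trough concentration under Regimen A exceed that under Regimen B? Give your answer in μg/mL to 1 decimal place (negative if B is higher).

Regimen A: f = (1/2)^(25/23) ≈ 0.4708; Cmin,ss = (518/210)·f/(1−f) ≈ 2.194 μg/mL.
Regimen B: f = (1/2)^(81/23) ≈ 0.0871; Cmin,ss = (1062/210)·f/(1−f) ≈ 0.483 μg/mL.
Difference ≈ 2.194 − 0.483 ≈ 1.711 μg/mL.

1.7 μg/mL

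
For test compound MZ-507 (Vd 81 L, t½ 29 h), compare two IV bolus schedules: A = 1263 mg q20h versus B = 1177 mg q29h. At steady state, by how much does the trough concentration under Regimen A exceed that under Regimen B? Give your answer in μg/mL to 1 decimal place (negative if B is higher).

Regimen A: f = (1/2)^(20/29) ≈ 0.6200; Cmin,ss = (1263/81)·f/(1−f) ≈ 25.441 μg/mL.
Regimen B: f = (1/2)^(29/29) ≈ 0.5000; Cmin,ss = (1177/81)·f/(1−f) ≈ 14.531 μg/mL.
Difference ≈ 25.441 − 14.531 ≈ 10.910 μg/mL.

10.9 μg/mL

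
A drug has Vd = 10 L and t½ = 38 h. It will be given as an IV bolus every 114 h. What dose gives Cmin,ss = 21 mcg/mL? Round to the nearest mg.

τ/t½ = 114/38 ≈ 3, so f = (1/2)^(114/38) ≈ 0.125000.
Cmin,ss = (D/Vd)·f/(1−f), so D = Cmin,ss·Vd·(1−f)/f.
D = 21 × 10 × (1−f)/f ≈ 21 × 10 × 7.00000 ≈ 1470.00 mg.

1470 mg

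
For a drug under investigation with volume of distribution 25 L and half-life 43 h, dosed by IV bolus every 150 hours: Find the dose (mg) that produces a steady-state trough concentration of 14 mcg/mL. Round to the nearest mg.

τ/t½ = 150/43 ≈ 3.4884, so f = (1/2)^(150/43) ≈ 0.089104.
Cmin,ss = (D/Vd)·f/(1−f), so D = Cmin,ss·Vd·(1−f)/f.
D = 14 × 25 × (1−f)/f ≈ 14 × 25 × 10.22284 ≈ 3577.99 mg.

3578 mg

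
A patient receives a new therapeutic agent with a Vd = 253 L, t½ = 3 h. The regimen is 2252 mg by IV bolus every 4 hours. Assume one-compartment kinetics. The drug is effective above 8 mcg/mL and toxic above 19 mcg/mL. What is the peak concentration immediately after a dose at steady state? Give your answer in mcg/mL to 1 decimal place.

τ/t½ = 4/3 ≈ 1.3333, so fraction remaining f = (1/2)^(4/3) ≈ 0.3969.
Accumulation ratio R = 1/(1 − f) ≈ 1/0.6031 ≈ 1.6581.
Each bolus raises the concentration by D/Vd = 2252/253 ≈ 8.901 mcg/mL.
Steady-state peak Cmax,ss = C₀·R ≈ 8.901 × 1.6581 ≈ 14.759 mcg/mL.
Peak 14.8 mcg/mL vs MTC 19 mcg/mL: below toxic threshold.

14.8 mcg/mL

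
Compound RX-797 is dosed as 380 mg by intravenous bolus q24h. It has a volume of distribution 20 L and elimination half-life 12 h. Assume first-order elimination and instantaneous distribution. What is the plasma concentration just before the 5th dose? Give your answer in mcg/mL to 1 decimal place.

6.3 mcg/mL

f = (1/2)^(τ/t½) = (1/2)^(24/12) ≈ 0.2500.
C₀ = D/Vd = 380/20 ≈ 19.000 mcg/mL.
Before the 5th dose, 4 doses have been given. Superposition: Cmin = C₀·(f + f² + … + f^4).
≈ 19.000 × (0.2500 + 0.0625 + 0.0156 + 0.0039) ≈ 19.000 × 0.3320 ≈ 6.308 mcg/mL.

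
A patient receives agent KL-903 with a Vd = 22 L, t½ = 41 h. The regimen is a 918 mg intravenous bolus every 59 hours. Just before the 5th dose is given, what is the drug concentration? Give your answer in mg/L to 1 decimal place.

23.9 mg/L

f = (1/2)^(τ/t½) = (1/2)^(59/41) ≈ 0.3688.
C₀ = D/Vd = 918/22 ≈ 41.727 mg/L.
Before the 5th dose, 4 doses have been given. Superposition: Cmin = C₀·(f + f² + … + f^4).
≈ 41.727 × (0.3688 + 0.1360 + 0.0502 + 0.0185) ≈ 41.727 × 0.5735 ≈ 23.930 mg/L.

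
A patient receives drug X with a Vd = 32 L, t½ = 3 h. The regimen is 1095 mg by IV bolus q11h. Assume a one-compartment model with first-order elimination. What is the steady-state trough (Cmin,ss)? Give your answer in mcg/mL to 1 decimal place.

τ/t½ = 11/3 ≈ 3.6667, so fraction remaining f = (1/2)^(11/3) ≈ 0.0787.
Single-dose peak C₀ = D/Vd = 1095/32 ≈ 34.219 mcg/mL.
Steady-state trough Cmin,ss = C₀·f/(1−f) ≈ 34.219 × 0.0787/0.9213 ≈ 2.923 mcg/mL.

2.9 mcg/mL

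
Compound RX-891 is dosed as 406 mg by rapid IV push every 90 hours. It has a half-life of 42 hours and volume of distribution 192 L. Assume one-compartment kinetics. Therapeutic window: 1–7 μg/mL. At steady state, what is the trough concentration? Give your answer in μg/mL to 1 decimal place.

τ/t½ = 90/42 ≈ 2.1429, so fraction remaining f = (1/2)^(90/42) ≈ 0.2264.
At steady state, accumulation factor R = 1/(1 − e^(−kτ)) ≈ 1.2927.
Each bolus raises the concentration by D/Vd = 406/192 ≈ 2.115 μg/mL.
Cmax,ss = C₀/(1 − f) ≈ 2.115/0.7736 ≈ 2.734 μg/mL.
One interval later, Cmin,ss = Cmax,ss·e^(−kτ) ≈ 2.734 × 0.2264 ≈ 0.619 μg/mL.
Trough 0.6 μg/mL vs MEC 1 μg/mL: subtherapeutic.

0.6 μg/mL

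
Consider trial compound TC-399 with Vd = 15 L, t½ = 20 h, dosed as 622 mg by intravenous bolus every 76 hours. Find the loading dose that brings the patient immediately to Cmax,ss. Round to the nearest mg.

f = (1/2)^(76/20) ≈ 0.071794; accumulation ratio R = 1/(1−f) ≈ 1.07735.
Loading dose to hit Cmax,ss on first dose: D_load = D_maint·R ≈ 622 × 1.07735 ≈ 670.11 mg.

670 mg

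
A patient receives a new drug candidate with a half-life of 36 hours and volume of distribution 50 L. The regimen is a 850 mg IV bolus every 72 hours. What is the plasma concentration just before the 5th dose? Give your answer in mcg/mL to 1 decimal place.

f = (1/2)^(τ/t½) = (1/2)^(72/36) ≈ 0.2500.
C₀ = D/Vd = 850/50 ≈ 17.000 mcg/mL.
Before the 5th dose, 4 doses have been given. Superposition: Cmin = C₀·(f + f² + … + f^4).
≈ 17.000 × (0.2500 + 0.0625 + 0.0156 + 0.0039) ≈ 17.000 × 0.3320 ≈ 5.644 mcg/mL.

5.6 mcg/mL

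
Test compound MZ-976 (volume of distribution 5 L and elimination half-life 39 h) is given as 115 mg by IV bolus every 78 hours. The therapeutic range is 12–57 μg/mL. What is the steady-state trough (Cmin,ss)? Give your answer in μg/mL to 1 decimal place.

7.7 μg/mL

The dosing interval is 2 half-lives, so f = 2^(−2) = 0.25.
At steady state, R = 1/(1 − 0.25) = 4/3.
Single-dose peak C₀ = D/Vd = 115/5 = 23 μg/mL.
Steady-state peak Cmax,ss = C₀·R = 23 × 4/3 ≈ 30.667 μg/mL.
Steady-state trough Cmin,ss = Cmax,ss·f ≈ 30.667 × 0.25 ≈ 7.667 μg/mL.
Trough 7.7 μg/mL vs MEC 12 μg/mL: subtherapeutic.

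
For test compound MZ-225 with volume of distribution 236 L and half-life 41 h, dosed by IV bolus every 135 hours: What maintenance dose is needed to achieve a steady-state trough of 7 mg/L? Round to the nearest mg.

τ/t½ = 135/41 ≈ 3.2927, so f = (1/2)^(135/41) ≈ 0.102048.
Cmin,ss = (D/Vd)·f/(1−f), so D = Cmin,ss·Vd·(1−f)/f.
D = 7 × 236 × (1−f)/f ≈ 7 × 236 × 8.79931 ≈ 14536.46 mg.

14536 mg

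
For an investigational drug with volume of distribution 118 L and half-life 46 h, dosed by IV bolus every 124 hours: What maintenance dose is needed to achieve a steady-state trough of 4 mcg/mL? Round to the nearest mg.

2586 mg

τ/t½ = 124/46 ≈ 2.6957, so f = (1/2)^(124/46) ≈ 0.154358.
Cmin,ss = (D/Vd)·f/(1−f), so D = Cmin,ss·Vd·(1−f)/f.
D = 4 × 118 × (1−f)/f ≈ 4 × 118 × 5.47845 ≈ 2585.83 mg.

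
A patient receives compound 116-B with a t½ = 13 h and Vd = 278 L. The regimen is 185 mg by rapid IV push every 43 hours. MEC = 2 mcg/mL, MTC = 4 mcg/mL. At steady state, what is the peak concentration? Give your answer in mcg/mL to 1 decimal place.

0.7 mcg/mL

Over one 43-h interval, 43/13 ≈ 3.3077 half-lives elapse, leaving f ≈ 0.1010 of each dose.
Accumulation ratio R = 1/(1 − f) ≈ 1/0.8990 ≈ 1.1123.
Single-dose peak C₀ = D/Vd = 185/278 ≈ 0.665 mcg/mL.
Cmax,ss = C₀/(1 − f) ≈ 0.665/0.8990 ≈ 0.740 mcg/mL.
Peak 0.7 mcg/mL vs MTC 4 mcg/mL: below toxic threshold.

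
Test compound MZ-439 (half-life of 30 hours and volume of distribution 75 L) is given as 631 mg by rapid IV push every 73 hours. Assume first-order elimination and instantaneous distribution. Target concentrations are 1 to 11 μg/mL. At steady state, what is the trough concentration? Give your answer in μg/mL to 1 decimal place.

τ/t½ = 73/30 ≈ 2.4333, so fraction remaining f = (1/2)^(73/30) ≈ 0.1851.
Each bolus raises the concentration by D/Vd = 631/75 ≈ 8.413 μg/mL.
Steady-state trough Cmin,ss = C₀·f/(1−f) ≈ 8.413 × 0.1851/0.8149 ≈ 1.911 μg/mL.
Trough 1.9 μg/mL vs MEC 1 μg/mL: adequate.

1.9 μg/mL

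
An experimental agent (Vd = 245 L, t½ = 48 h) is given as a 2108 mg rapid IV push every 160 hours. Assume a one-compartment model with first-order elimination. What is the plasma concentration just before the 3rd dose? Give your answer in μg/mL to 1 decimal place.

0.9 μg/mL

f = (1/2)^(τ/t½) = (1/2)^(160/48) ≈ 0.0992.
C₀ = D/Vd = 2108/245 ≈ 8.604 μg/mL.
Before the 3rd dose, 2 doses have been given. Superposition: Cmin = C₀·(f + f²).
≈ 8.604 × (0.0992 + 0.0098) ≈ 8.604 × 0.1090 ≈ 0.938 μg/mL.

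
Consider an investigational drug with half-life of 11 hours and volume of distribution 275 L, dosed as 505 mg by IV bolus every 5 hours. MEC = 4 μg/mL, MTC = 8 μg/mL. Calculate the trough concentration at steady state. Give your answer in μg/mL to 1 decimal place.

5.0 μg/mL

Over one 5-h interval, 5/11 ≈ 0.45455 half-lives elapse, leaving f ≈ 0.7297 of each dose.
Accumulation ratio R = 1/(1 − f) ≈ 1/0.2703 ≈ 3.6996.
Single-dose peak C₀ = D/Vd = 505/275 ≈ 1.836 μg/mL.
Steady-state peak Cmax,ss = C₀·R ≈ 1.836 × 3.6996 ≈ 6.792 μg/mL.
One interval later, Cmin,ss = Cmax,ss·e^(−kτ) ≈ 6.792 × 0.7297 ≈ 4.956 μg/mL.
Trough 5.0 μg/mL vs MEC 4 μg/mL: adequate.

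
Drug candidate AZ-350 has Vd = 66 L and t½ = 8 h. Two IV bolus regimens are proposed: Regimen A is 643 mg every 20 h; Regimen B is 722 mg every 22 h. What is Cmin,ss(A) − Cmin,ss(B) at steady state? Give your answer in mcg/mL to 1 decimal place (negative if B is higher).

Regimen A: f = (1/2)^(20/8) ≈ 0.1768; Cmin,ss = (643/66)·f/(1−f) ≈ 2.092 mcg/mL.
Regimen B: f = (1/2)^(22/8) ≈ 0.1487; Cmin,ss = (722/66)·f/(1−f) ≈ 1.911 mcg/mL.
Difference ≈ 2.092 − 1.911 ≈ 0.181 mcg/mL.

0.2 mcg/mL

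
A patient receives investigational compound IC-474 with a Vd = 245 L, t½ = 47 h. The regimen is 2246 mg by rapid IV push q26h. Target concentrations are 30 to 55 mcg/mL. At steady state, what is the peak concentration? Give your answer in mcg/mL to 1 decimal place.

28.8 mcg/mL

k = ln2/t½ = ln2/47 ≈ 0.014748 h⁻¹; fraction remaining f = e^(−kτ) = e^(−0.014748×26) ≈ 0.6815.
Accumulation ratio R = 1/(1 − f) ≈ 1/0.3185 ≈ 3.1397.
Single-dose peak C₀ = D/Vd = 2246/245 ≈ 9.167 mcg/mL.
Steady-state peak Cmax,ss = C₀·R ≈ 9.167 × 3.1397 ≈ 28.782 mcg/mL.
Peak 28.8 mcg/mL vs MTC 55 mcg/mL: below toxic threshold.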